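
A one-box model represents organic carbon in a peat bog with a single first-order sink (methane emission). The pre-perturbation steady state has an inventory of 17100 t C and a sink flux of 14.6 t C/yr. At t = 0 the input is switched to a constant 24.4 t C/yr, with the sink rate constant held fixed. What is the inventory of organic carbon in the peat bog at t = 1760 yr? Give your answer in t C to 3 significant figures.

26000 t C

The sink rate constant is k = F₀/M₀ = 14.6/17100 = 0.0008538 yr⁻¹.
Solving dM/dt = F₁ − kM with M(0) = M₀ gives M(t) = F₁/k + (M₀ − F₁/k)·e^(−kt).
F₁/k = 24.4/0.0008538 = 28578 t C; kt = 0.0008538 × 1760 = 1.503, e^(−kt) = 0.2225.
M(1760) = 28578 + (17100 − 28578) × 0.2225 = 28578 − 2554 = 26024 t C.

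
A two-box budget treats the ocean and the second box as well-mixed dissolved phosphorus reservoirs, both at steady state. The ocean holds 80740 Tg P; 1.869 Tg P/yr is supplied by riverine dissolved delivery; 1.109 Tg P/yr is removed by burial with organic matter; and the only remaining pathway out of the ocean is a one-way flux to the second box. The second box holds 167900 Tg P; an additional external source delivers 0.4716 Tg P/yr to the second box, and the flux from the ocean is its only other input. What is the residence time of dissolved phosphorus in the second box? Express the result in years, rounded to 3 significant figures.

136000 yr

Balance the ocean: ΣF_in = 1.8690 Tg P/yr.
Flux to the second box = ΣF_in − (1.109) = 0.76000 Tg P/yr.
Total input to the second box = 0.76000 + 0.4716 = 1.2316 Tg P/yr; at steady state this equals its total output.
τ = M / F = 167900 / 1.2316 = 136300 yr.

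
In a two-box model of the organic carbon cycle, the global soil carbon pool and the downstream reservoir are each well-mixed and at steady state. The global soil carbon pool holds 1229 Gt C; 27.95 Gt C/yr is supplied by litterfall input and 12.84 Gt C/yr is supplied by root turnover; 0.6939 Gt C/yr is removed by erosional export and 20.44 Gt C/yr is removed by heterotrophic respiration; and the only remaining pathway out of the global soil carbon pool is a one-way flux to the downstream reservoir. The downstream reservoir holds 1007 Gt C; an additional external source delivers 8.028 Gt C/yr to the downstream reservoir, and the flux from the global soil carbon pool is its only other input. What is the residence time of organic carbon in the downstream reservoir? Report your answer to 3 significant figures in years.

36.4 yr

Balance the global soil carbon pool: ΣF_in = 27.95 + 12.84 = 40.790 Gt C/yr.
Flux to the downstream reservoir = ΣF_in − (0.6939 + 20.44) = 19.656 Gt C/yr.
Total input to the downstream reservoir = 19.656 + 8.028 = 27.684 Gt C/yr; at steady state this equals its total output.
τ = M / F = 1007 / 27.684 = 36.37 yr.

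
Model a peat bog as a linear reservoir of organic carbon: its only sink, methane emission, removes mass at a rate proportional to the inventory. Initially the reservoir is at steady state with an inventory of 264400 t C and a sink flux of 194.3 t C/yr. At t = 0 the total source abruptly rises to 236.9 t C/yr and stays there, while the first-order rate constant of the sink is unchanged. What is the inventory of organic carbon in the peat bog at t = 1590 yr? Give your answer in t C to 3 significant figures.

τ = M₀/F₀ = 264400/194.3 = 1361 yr; rate constant k = 1/τ.
New steady state M_∞ = F₁/k = F₁·τ = 236.9 × 1361 = 322370 t C.
M(t) = M_∞ + (M₀ − M_∞)·e^(−t/τ); t/τ = 1590/1361 = 1.168, so e^(−t/τ) = 0.3108.
M(t) = 322370 − 57970 × 0.3108 = 304350 t C.

304000 t C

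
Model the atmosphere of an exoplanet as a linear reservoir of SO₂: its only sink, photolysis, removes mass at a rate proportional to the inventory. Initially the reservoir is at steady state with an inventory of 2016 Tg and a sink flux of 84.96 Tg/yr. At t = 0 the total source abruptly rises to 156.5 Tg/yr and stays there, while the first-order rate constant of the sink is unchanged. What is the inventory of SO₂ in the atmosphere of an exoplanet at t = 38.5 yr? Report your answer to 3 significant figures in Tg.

3380 Tg

The sink rate constant is k = F₀/M₀ = 84.96/2016 = 0.04214 yr⁻¹.
Solving dM/dt = F₁ − kM with M(0) = M₀ gives M(t) = F₁/k + (M₀ − F₁/k)·e^(−kt).
F₁/k = 156.5/0.04214 = 3713.6 Tg; kt = 0.04214 × 38.5 = 1.623, e^(−kt) = 0.1974.
M(38.5) = 3713.6 + (2016 − 3713.6) × 0.1974 = 3713.6 − 335.1 = 3378.5 Tg.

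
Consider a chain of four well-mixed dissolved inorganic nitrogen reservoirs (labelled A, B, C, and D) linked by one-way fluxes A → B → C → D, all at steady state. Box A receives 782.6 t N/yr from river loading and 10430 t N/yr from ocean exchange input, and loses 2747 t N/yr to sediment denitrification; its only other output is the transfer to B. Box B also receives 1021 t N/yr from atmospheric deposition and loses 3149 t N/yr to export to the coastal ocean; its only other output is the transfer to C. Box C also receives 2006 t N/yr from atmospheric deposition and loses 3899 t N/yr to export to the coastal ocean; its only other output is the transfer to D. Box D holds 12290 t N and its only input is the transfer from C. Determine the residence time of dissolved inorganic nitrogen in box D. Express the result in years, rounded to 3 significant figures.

Box A: F(A→B) = (782.6 + 10430) − 2747 = 8465.6 t N/yr.
Box B: F(B→C) = (8465.6 + 1021) − 3149 = 6337.6 t N/yr.
Box C: F(C→D) = (6337.6 + 2006) − 3899 = 4444.6 t N/yr.
Box D throughput = its input = 4444.6 t N/yr; τ = 12290 / 4444.6 = 2.765 yr.

2.77 yr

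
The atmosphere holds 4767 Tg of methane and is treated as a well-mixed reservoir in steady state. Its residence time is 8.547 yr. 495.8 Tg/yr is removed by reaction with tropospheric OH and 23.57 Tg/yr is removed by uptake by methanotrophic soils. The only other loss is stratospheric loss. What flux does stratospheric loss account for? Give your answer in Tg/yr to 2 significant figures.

Total removal F = M/τ = 4767 / 8.547 = 557.7 Tg/yr.
Stratospheric loss = F − (495.8 + 23.57) = 557.7 − 519.4 = 38.37 Tg/yr.

38 Tg/yr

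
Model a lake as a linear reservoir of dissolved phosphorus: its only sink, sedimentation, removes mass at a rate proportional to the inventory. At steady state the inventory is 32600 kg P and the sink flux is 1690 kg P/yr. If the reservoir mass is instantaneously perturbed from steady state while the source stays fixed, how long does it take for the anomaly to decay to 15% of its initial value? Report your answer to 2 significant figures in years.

37 yr

For a linear reservoir the anomaly decays as exp(−t/τ) with τ = M/F = 32600/1690 = 19.29 yr.
exp(−t/τ) = 0.15 ⇒ t = −τ ln(0.15) = 19.29 × 1.897 = 36.60 yr.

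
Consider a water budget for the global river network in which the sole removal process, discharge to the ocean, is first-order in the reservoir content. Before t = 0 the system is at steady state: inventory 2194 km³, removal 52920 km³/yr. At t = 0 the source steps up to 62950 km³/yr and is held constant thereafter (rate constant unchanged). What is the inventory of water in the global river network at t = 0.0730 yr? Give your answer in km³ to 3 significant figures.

2540 km³

The sink rate constant is k = F₀/M₀ = 52920/2194 = 24.12 yr⁻¹.
Solving dM/dt = F₁ − kM with M(0) = M₀ gives M(t) = F₁/k + (M₀ − F₁/k)·e^(−kt).
F₁/k = 62950/24.12 = 2609.8 km³; kt = 24.12 × 0.0730 = 1.761, e^(−kt) = 0.1719.
M(0.0730) = 2609.8 + (2194 − 2609.8) × 0.1719 = 2609.8 − 71.49 = 2538.3 km³.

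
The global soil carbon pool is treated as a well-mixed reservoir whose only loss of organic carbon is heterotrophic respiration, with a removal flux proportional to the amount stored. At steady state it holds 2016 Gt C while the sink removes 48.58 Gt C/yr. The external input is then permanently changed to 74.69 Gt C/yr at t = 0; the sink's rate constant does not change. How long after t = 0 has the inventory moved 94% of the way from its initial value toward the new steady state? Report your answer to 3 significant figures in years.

117 yr

τ = M₀/F₀ = 2016/48.58 = 41.50 yr.
The remaining gap fraction is e^(−t/τ); 94% covered ⇒ e^(−t/τ) = 0.0600.
t = −τ ln(0.0600) = 41.50 × 2.813 = 116.8 yr.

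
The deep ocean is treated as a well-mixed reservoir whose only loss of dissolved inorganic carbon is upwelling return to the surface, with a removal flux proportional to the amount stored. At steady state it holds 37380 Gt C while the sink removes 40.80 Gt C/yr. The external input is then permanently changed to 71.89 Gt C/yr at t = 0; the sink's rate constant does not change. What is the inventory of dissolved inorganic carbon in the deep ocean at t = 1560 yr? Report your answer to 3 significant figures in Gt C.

60700 Gt C

τ = M₀/F₀ = 37380/40.80 = 916.2 yr; rate constant k = 1/τ.
New steady state M_∞ = F₁/k = F₁·τ = 71.89 × 916.2 = 65864 Gt C.
M(t) = M_∞ + (M₀ − M_∞)·e^(−t/τ); t/τ = 1560/916.2 = 1.703, so e^(−t/τ) = 0.1822.
M(t) = 65864 − 28480 × 0.1822 = 60675 Gt C.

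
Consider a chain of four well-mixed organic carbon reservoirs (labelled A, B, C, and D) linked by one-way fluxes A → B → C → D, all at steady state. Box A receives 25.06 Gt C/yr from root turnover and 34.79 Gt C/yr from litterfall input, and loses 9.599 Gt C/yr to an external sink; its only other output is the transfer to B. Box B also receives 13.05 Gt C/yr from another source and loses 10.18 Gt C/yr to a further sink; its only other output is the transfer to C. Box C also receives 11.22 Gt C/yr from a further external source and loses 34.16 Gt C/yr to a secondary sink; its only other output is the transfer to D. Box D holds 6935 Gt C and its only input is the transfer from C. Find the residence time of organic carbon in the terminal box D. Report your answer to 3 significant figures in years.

Box A: F(A→B) = (25.06 + 34.79) − 9.599 = 50.251 Gt C/yr.
Box B: F(B→C) = (50.251 + 13.05) − 10.18 = 53.121 Gt C/yr.
Box C: F(C→D) = (53.121 + 11.22) − 34.16 = 30.181 Gt C/yr.
Box D throughput = its input = 30.181 Gt C/yr; τ = 6935 / 30.181 = 229.8 yr.

230 yr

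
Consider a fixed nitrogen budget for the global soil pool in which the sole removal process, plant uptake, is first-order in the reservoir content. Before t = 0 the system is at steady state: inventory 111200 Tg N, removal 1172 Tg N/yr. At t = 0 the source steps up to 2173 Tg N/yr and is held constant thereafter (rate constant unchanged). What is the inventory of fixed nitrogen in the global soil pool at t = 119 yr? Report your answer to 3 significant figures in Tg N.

179000 Tg N

Residence time τ = M₀/F₀ = 94.88 yr. The eventual steady state is M_∞ = M₀·(F₁/F₀) = 111200 × 2173/1172 = 206180 Tg N.
The anomaly ΔM(t) = M(t) − M_∞ decays as ΔM₀·e^(−t/τ) with ΔM₀ = 111200 − 206180 = −94980 Tg N.
At t = 119 yr, e^(−t/τ) = e^(−1.254) = 0.2853, so ΔM = −27100 Tg N and M = 206180 − 27100 = 179080 Tg N.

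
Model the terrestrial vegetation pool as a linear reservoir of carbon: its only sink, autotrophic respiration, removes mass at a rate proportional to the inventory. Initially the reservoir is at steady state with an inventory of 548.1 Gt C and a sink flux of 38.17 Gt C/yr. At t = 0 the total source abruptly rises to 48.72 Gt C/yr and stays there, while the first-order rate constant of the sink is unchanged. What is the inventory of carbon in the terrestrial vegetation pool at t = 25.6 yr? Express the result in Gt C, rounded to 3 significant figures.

674 Gt C

The sink rate constant is k = F₀/M₀ = 38.17/548.1 = 0.06964 yr⁻¹.
Solving dM/dt = F₁ − kM with M(0) = M₀ gives M(t) = F₁/k + (M₀ − F₁/k)·e^(−kt).
F₁/k = 48.72/0.06964 = 699.59 Gt C; kt = 0.06964 × 25.6 = 1.783, e^(−kt) = 0.1682.
M(25.6) = 699.59 + (548.1 − 699.59) × 0.1682 = 699.59 − 25.48 = 674.12 Gt C.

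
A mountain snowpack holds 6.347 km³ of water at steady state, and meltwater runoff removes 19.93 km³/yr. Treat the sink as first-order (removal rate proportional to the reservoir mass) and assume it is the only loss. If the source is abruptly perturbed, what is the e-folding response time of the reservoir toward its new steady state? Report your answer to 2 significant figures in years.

For a linear reservoir the response time equals the residence time τ = M/F.
τ = 6.347 / 19.93 = 0.3185 yr.

0.32 yr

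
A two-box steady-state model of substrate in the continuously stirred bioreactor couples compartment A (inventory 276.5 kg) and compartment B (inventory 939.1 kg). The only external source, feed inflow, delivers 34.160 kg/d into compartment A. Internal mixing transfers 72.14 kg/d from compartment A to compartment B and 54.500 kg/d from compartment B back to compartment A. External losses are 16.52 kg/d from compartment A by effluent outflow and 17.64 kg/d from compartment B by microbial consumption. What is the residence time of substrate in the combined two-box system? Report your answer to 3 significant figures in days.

35.6 d

For the system as a whole, the A↔B exchange is internal and contributes nothing to the throughput; only the external sinks remove mass.
M_total = 276.5 + 939.1 = 1215.6 kg.
ΣF_external_out = 16.52 + 17.64 = 34.160 kg/d.
τ = M_total / ΣF_ext = 1215.6 / 34.160 = 35.59 d.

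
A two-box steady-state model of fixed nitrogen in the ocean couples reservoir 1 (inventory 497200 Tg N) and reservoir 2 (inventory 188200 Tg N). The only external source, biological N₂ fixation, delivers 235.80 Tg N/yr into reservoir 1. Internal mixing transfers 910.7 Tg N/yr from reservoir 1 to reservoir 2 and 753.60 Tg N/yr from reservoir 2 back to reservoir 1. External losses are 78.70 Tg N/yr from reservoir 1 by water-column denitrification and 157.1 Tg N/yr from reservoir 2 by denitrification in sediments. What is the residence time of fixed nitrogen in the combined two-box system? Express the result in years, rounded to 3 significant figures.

2910 yr

Residence time in the combined system uses the total inventory and the total *external* removal — internal exchanges between the two boxes cancel.
M_total = 497200 + 188200 = 685400 Tg N.
ΣF_external_out = 78.70 + 157.1 = 235.80 Tg N/yr.
τ = M_total / ΣF_ext = 685400 / 235.80 = 2907 yr.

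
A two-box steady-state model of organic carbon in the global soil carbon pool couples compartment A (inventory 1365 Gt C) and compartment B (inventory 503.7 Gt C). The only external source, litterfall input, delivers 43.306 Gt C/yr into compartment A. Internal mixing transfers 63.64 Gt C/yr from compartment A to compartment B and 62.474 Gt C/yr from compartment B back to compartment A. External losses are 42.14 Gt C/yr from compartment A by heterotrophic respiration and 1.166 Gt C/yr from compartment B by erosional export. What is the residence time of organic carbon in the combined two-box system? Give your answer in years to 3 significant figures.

For the system as a whole, the A↔B exchange is internal and contributes nothing to the throughput; only the external sinks remove mass.
M_total = 1365 + 503.7 = 1868.7 Gt C.
ΣF_external_out = 42.14 + 1.166 = 43.306 Gt C/yr.
τ = M_total / ΣF_ext = 1868.7 / 43.306 = 43.15 yr.

43.2 yr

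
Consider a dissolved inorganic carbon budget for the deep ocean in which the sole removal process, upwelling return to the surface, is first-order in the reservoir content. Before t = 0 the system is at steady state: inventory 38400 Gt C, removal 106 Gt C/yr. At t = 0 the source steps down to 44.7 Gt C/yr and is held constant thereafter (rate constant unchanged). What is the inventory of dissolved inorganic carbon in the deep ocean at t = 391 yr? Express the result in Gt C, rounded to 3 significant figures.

τ = M₀/F₀ = 38400/106 = 362.3 yr; rate constant k = 1/τ.
New steady state M_∞ = F₁/k = F₁·τ = 44.7 × 362.3 = 16193 Gt C.
M(t) = M_∞ + (M₀ − M_∞)·e^(−t/τ); t/τ = 391/362.3 = 1.079, so e^(−t/τ) = 0.3398.
M(t) = 16193 + 22210 × 0.3398 = 23740 Gt C.

23700 Gt C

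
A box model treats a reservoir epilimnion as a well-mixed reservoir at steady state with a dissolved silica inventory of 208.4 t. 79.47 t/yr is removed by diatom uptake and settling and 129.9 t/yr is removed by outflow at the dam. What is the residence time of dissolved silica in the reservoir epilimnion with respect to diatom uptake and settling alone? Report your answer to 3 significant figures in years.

2.62 yr

Residence time with respect to a single sink: τ = M / F_sink.
τ = 208.4 / 79.47 = 2.622 yr.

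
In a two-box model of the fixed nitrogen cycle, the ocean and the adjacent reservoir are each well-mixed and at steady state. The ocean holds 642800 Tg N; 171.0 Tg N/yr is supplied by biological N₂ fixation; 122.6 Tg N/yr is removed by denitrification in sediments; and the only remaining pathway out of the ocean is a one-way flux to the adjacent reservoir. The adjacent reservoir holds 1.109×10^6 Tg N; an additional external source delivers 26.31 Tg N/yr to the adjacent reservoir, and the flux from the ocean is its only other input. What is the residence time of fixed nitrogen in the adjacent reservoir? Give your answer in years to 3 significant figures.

14800 yr

Balance the ocean: ΣF_in = 171.00 Tg N/yr.
Flux to the adjacent reservoir = ΣF_in − (122.6) = 48.400 Tg N/yr.
Total input to the adjacent reservoir = 48.400 + 26.31 = 74.710 Tg N/yr; at steady state this equals its total output.
τ = M / F = 1.109×10^6 / 74.710 = 14840 yr.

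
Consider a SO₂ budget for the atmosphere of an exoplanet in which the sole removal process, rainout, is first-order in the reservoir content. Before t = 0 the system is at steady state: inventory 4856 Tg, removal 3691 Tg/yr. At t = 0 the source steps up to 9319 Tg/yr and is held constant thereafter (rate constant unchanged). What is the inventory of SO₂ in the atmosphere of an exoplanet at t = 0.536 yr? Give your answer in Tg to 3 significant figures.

7330 Tg

Residence time τ = M₀/F₀ = 1.316 yr. The eventual steady state is M_∞ = M₀·(F₁/F₀) = 4856 × 9319/3691 = 12260 Tg.
The anomaly ΔM(t) = M(t) − M_∞ decays as ΔM₀·e^(−t/τ) with ΔM₀ = 4856 − 12260 = −7404 Tg.
At t = 0.536 yr, e^(−t/τ) = e^(−0.4074) = 0.6654, so ΔM = −4927 Tg and M = 12260 − 4927 = 7333.7 Tg.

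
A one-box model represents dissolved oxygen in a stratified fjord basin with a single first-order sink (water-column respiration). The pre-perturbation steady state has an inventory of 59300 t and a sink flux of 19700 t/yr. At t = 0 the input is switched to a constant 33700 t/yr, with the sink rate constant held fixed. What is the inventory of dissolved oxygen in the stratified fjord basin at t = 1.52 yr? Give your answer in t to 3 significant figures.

76000 t

τ = M₀/F₀ = 59300/19700 = 3.010 yr; rate constant k = 1/τ.
New steady state M_∞ = F₁/k = F₁·τ = 33700 × 3.010 = 101440 t.
M(t) = M_∞ + (M₀ − M_∞)·e^(−t/τ); t/τ = 1.52/3.010 = 0.5050, so e^(−t/τ) = 0.6035.
M(t) = 101440 − 42140 × 0.6035 = 76008 t.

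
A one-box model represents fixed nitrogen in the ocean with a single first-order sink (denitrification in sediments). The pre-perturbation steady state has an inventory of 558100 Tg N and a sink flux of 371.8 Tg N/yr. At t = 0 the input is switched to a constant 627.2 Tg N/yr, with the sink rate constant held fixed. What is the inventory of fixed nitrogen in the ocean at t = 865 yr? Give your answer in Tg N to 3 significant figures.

726000 Tg N

Residence time τ = M₀/F₀ = 1501 yr. The eventual steady state is M_∞ = M₀·(F₁/F₀) = 558100 × 627.2/371.8 = 941470 Tg N.
The anomaly ΔM(t) = M(t) − M_∞ decays as ΔM₀·e^(−t/τ) with ΔM₀ = 558100 − 941470 = −383400 Tg N.
At t = 865 yr, e^(−t/τ) = e^(−0.5763) = 0.5620, so ΔM = −215500 Tg N and M = 941470 − 215500 = 726020 Tg N.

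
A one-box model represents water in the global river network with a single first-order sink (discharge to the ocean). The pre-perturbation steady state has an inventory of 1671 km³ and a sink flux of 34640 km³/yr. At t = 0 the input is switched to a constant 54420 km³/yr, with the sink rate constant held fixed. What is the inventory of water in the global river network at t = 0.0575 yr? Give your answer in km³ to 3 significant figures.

2340 km³

τ = M₀/F₀ = 1671/34640 = 0.04824 yr; rate constant k = 1/τ.
New steady state M_∞ = F₁/k = F₁·τ = 54420 × 0.04824 = 2625.2 km³.
M(t) = M_∞ + (M₀ − M_∞)·e^(−t/τ); t/τ = 0.0575/0.04824 = 1.192, so e^(−t/τ) = 0.3036.
M(t) = 2625.2 − 954.2 × 0.3036 = 2335.5 km³.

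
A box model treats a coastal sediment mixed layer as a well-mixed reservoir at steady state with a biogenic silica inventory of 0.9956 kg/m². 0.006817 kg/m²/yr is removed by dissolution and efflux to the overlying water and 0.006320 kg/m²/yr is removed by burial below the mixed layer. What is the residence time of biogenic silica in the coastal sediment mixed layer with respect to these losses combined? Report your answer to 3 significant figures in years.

75.8 yr

Total removal = 0.006817 + 0.006320 = 0.013137 kg/m²/yr.
τ = M / ΣF_out = 0.9956 / 0.013137 = 75.79 yr.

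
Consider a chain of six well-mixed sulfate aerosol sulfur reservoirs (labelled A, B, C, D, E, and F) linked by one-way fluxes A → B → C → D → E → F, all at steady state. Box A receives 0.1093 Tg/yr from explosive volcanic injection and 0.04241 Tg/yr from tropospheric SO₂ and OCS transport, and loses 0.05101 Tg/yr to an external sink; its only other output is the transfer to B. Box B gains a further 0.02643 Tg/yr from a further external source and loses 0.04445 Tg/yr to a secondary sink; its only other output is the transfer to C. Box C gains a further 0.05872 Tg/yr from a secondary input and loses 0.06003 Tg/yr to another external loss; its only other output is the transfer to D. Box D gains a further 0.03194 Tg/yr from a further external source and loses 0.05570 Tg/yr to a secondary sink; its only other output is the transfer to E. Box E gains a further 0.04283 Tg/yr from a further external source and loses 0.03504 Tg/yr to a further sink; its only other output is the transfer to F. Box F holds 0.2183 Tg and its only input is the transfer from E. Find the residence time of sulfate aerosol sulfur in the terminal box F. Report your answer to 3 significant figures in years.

Box A: F(A→B) = (0.1093 + 0.04241) − 0.05101 = 0.10070 Tg/yr.
Box B: F(B→C) = (0.10070 + 0.02643) − 0.04445 = 0.082680 Tg/yr.
Box C: F(C→D) = (0.082680 + 0.05872) − 0.06003 = 0.081370 Tg/yr.
Box D: F(D→E) = (0.081370 + 0.03194) − 0.05570 = 0.057610 Tg/yr.
Box E: F(E→F) = (0.057610 + 0.04283) − 0.03504 = 0.065400 Tg/yr.
Box F throughput = its input = 0.065400 Tg/yr; τ = 0.2183 / 0.065400 = 3.338 yr.

3.34 yr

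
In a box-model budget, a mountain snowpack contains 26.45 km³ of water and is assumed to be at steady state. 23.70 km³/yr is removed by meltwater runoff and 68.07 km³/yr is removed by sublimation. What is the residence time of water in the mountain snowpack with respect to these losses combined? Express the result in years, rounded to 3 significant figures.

0.288 yr

Total removal = 23.70 + 68.07 = 91.770 km³/yr.
τ = M / ΣF_out = 26.45 / 91.770 = 0.2882 yr.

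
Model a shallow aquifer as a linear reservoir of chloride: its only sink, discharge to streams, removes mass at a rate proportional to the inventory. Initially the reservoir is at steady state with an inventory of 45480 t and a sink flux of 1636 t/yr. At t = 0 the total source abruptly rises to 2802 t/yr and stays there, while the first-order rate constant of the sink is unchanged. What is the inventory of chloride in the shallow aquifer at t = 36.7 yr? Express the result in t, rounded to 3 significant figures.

69200 t

The sink rate constant is k = F₀/M₀ = 1636/45480 = 0.03597 yr⁻¹.
Solving dM/dt = F₁ − kM with M(0) = M₀ gives M(t) = F₁/k + (M₀ − F₁/k)·e^(−kt).
F₁/k = 2802/0.03597 = 77894 t; kt = 0.03597 × 36.7 = 1.320, e^(−kt) = 0.2671.
M(36.7) = 77894 + (45480 − 77894) × 0.2671 = 77894 − 8658 = 69237 t.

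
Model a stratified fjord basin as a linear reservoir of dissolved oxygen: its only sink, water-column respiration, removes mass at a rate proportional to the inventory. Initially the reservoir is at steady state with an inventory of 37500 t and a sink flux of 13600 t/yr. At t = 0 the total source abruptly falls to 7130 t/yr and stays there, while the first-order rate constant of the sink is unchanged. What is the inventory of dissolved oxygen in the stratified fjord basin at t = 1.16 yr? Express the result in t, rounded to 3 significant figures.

The sink rate constant is k = F₀/M₀ = 13600/37500 = 0.3627 yr⁻¹.
Solving dM/dt = F₁ − kM with M(0) = M₀ gives M(t) = F₁/k + (M₀ − F₁/k)·e^(−kt).
F₁/k = 7130/0.3627 = 19660 t; kt = 0.3627 × 1.16 = 0.4207, e^(−kt) = 0.6566.
M(1.16) = 19660 + (37500 − 19660) × 0.6566 = 19660 + 11710 = 31374 t.

31400 t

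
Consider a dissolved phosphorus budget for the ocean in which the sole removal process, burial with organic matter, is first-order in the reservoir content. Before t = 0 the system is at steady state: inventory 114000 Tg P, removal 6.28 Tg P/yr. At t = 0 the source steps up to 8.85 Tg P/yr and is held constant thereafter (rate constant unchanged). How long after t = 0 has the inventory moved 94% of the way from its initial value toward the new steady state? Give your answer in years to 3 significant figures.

51100 yr

τ = M₀/F₀ = 114000/6.28 = 18150 yr.
The remaining gap fraction is e^(−t/τ); 94% covered ⇒ e^(−t/τ) = 0.0600.
t = −τ ln(0.0600) = 18150 × 2.813 = 51070 yr.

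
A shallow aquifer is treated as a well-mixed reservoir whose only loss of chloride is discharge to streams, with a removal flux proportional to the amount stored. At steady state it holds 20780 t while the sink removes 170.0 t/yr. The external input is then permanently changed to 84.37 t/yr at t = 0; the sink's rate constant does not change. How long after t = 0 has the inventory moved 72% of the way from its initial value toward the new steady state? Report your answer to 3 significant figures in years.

156 yr

τ = M₀/F₀ = 20780/170.0 = 122.2 yr.
The remaining gap fraction is e^(−t/τ); 72% covered ⇒ e^(−t/τ) = 0.280.
t = −τ ln(0.280) = 122.2 × 1.273 = 155.6 yr.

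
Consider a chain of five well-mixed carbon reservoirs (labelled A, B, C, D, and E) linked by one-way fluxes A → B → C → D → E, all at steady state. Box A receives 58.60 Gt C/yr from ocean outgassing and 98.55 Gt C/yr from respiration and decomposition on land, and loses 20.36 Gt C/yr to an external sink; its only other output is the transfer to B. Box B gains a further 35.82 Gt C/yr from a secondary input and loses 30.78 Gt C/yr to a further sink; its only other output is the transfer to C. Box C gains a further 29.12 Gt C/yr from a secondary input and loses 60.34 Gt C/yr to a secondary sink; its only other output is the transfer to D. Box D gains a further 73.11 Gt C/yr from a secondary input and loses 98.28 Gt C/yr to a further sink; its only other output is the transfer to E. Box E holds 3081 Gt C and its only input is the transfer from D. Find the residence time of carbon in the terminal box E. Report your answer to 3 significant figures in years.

Box A: F(A→B) = (58.60 + 98.55) − 20.36 = 136.79 Gt C/yr.
Box B: F(B→C) = (136.79 + 35.82) − 30.78 = 141.83 Gt C/yr.
Box C: F(C→D) = (141.83 + 29.12) − 60.34 = 110.61 Gt C/yr.
Box D: F(D→E) = (110.61 + 73.11) − 98.28 = 85.440 Gt C/yr.
Box E throughput = its input = 85.440 Gt C/yr; τ = 3081 / 85.440 = 36.06 yr.

36.1 yr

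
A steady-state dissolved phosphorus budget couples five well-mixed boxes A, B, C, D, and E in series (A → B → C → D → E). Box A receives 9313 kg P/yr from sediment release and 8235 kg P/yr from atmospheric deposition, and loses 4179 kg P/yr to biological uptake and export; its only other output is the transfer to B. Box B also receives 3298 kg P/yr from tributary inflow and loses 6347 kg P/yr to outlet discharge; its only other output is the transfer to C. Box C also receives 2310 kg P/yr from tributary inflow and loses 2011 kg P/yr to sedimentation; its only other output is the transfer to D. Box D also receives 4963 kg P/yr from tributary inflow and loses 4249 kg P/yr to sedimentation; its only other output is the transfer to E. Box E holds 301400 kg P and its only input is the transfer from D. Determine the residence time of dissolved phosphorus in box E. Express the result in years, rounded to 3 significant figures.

26.6 yr

Box A: F(A→B) = (9313 + 8235) − 4179 = 13369 kg P/yr.
Box B: F(B→C) = (13369 + 3298) − 6347 = 10320 kg P/yr.
Box C: F(C→D) = (10320 + 2310) − 2011 = 10619 kg P/yr.
Box D: F(D→E) = (10619 + 4963) − 4249 = 11333 kg P/yr.
Box E throughput = its input = 11333 kg P/yr; τ = 301400 / 11333 = 26.59 yr.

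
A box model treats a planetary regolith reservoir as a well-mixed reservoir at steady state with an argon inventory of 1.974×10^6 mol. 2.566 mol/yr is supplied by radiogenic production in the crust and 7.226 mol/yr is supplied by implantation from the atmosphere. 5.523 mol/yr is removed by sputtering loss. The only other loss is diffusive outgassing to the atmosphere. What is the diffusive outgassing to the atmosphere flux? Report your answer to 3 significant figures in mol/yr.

At steady state ΣF_in = ΣF_out.
ΣF_in = 2.566 + 7.226 = 9.7920 mol/yr.
Diffusive outgassing to the atmosphere flux = ΣF_in − (5.523) = 9.7920 − 5.523 = 4.269 mol/yr.

4.27 mol/yr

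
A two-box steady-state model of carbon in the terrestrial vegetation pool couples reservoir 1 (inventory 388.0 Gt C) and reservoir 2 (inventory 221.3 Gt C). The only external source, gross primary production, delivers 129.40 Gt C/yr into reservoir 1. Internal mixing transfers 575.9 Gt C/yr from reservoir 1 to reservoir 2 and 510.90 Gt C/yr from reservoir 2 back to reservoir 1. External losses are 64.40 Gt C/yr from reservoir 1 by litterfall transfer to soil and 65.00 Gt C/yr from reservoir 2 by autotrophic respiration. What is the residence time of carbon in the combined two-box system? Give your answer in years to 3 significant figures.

For the system as a whole, the A↔B exchange is internal and contributes nothing to the throughput; only the external sinks remove mass.
M_total = 388.0 + 221.3 = 609.30 Gt C.
ΣF_external_out = 64.40 + 65.00 = 129.40 Gt C/yr.
τ = M_total / ΣF_ext = 609.30 / 129.40 = 4.709 yr.

4.71 yr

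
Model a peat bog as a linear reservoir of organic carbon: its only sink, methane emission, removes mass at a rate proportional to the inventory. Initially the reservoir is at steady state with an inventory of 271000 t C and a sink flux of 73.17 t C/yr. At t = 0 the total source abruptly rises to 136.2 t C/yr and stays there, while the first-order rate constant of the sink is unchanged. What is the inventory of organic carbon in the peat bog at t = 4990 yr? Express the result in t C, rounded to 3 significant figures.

Residence time τ = M₀/F₀ = 3704 yr. The eventual steady state is M_∞ = M₀·(F₁/F₀) = 271000 × 136.2/73.17 = 504440 t C.
The anomaly ΔM(t) = M(t) − M_∞ decays as ΔM₀·e^(−t/τ) with ΔM₀ = 271000 − 504440 = −233400 t C.
At t = 4990 yr, e^(−t/τ) = e^(−1.347) = 0.2599, so ΔM = −60680 t C and M = 504440 − 60680 = 443760 t C.

444000 t C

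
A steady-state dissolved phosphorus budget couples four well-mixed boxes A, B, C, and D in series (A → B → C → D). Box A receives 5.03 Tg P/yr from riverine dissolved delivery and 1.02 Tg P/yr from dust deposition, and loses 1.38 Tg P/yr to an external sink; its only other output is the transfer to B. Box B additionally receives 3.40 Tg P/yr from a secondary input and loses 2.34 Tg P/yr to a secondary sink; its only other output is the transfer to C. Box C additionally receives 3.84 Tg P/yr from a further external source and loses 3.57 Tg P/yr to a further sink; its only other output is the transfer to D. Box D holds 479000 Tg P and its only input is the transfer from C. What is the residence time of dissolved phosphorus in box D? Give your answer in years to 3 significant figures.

79800 yr

Box A: F(A→B) = (5.03 + 1.02) − 1.38 = 4.6700 Tg P/yr.
Box B: F(B→C) = (4.6700 + 3.40) − 2.34 = 5.7300 Tg P/yr.
Box C: F(C→D) = (5.7300 + 3.84) − 3.57 = 6.0000 Tg P/yr.
Box D throughput = its input = 6.0000 Tg P/yr; τ = 479000 / 6.0000 = 79830 yr.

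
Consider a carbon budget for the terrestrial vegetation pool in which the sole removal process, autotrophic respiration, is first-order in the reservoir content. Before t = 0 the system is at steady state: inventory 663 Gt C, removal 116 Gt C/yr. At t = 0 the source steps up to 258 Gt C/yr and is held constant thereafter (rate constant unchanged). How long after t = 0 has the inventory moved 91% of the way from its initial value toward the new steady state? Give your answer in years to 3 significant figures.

τ = M₀/F₀ = 663/116 = 5.716 yr.
The remaining gap fraction is e^(−t/τ); 91% covered ⇒ e^(−t/τ) = 0.0900.
t = −τ ln(0.0900) = 5.716 × 2.408 = 13.76 yr.

13.8 yr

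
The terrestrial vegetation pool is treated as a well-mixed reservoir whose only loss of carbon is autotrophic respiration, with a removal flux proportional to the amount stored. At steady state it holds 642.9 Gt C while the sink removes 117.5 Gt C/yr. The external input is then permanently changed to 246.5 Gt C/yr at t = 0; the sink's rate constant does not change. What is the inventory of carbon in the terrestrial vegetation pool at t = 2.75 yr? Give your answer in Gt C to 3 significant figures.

Residence time τ = M₀/F₀ = 5.471 yr. The eventual steady state is M_∞ = M₀·(F₁/F₀) = 642.9 × 246.5/117.5 = 1348.7 Gt C.
The anomaly ΔM(t) = M(t) − M_∞ decays as ΔM₀·e^(−t/τ) with ΔM₀ = 642.9 − 1348.7 = −705.8 Gt C.
At t = 2.75 yr, e^(−t/τ) = e^(−0.5026) = 0.6050, so ΔM = −427.0 Gt C and M = 1348.7 − 427.0 = 921.73 Gt C.

922 Gt C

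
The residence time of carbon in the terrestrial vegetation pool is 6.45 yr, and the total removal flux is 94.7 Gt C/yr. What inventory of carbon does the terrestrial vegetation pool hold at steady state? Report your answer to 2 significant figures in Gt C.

610 Gt C

τ = M/F ⇒ M = τ × F = 6.45 × 94.7 = 610.8 Gt C.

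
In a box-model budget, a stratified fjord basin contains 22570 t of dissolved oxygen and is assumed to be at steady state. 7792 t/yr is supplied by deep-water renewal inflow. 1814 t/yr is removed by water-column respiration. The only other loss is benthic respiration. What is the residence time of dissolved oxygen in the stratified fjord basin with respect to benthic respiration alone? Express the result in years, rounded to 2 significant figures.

3.8 yr

At steady state ΣF_in = ΣF_out.
ΣF_in = 7792.0 t/yr.
Benthic respiration flux = ΣF_in − (1814) = 7792.0 − 1814 = 5978 t/yr.
τ = M / F = 22570 / 5978 = 3.776 yr.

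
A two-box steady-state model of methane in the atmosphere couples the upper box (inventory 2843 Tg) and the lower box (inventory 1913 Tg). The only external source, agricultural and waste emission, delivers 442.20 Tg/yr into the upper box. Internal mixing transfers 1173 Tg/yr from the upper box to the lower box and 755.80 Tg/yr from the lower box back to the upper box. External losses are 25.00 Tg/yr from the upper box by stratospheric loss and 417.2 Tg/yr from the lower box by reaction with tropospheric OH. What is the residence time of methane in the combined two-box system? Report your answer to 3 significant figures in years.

For the system as a whole, the A↔B exchange is internal and contributes nothing to the throughput; only the external sinks remove mass.
M_total = 2843 + 1913 = 4756.0 Tg.
ΣF_external_out = 25.00 + 417.2 = 442.20 Tg/yr.
τ = M_total / ΣF_ext = 4756.0 / 442.20 = 10.76 yr.

10.8 yr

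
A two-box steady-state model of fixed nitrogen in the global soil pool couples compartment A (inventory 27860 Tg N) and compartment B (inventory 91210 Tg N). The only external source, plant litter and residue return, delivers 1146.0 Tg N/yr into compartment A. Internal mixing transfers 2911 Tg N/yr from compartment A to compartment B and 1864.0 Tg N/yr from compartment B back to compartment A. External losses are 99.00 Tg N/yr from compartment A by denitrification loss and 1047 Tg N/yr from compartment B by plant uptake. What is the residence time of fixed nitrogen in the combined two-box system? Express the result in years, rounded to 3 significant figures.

104 yr

Treat the two boxes together as one reservoir: the mixing fluxes between them are internal recycling, so τ = ΣM / Σ(external losses).
M_total = 27860 + 91210 = 119070 Tg N.
ΣF_external_out = 99.00 + 1047 = 1146.0 Tg N/yr.
τ = M_total / ΣF_ext = 119070 / 1146.0 = 103.9 yr.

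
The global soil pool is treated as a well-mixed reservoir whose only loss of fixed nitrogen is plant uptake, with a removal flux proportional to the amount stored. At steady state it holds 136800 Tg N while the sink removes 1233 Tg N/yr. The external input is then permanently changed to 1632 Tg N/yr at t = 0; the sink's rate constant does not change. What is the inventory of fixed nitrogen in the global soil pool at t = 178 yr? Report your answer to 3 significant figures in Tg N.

τ = M₀/F₀ = 136800/1233 = 110.9 yr; rate constant k = 1/τ.
New steady state M_∞ = F₁/k = F₁·τ = 1632 × 110.9 = 181070 Tg N.
M(t) = M_∞ + (M₀ − M_∞)·e^(−t/τ); t/τ = 178/110.9 = 1.604, so e^(−t/τ) = 0.2010.
M(t) = 181070 − 44270 × 0.2010 = 172170 Tg N.

172000 Tg N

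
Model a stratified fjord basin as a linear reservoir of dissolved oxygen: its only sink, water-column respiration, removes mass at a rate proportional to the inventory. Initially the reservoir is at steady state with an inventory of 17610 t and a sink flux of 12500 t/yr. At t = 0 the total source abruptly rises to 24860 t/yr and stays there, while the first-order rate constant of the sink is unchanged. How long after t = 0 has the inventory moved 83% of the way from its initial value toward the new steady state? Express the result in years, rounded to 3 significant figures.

2.50 yr

τ = M₀/F₀ = 17610/12500 = 1.409 yr.
The remaining gap fraction is e^(−t/τ); 83% covered ⇒ e^(−t/τ) = 0.170.
t = −τ ln(0.170) = 1.409 × 1.772 = 2.496 yr.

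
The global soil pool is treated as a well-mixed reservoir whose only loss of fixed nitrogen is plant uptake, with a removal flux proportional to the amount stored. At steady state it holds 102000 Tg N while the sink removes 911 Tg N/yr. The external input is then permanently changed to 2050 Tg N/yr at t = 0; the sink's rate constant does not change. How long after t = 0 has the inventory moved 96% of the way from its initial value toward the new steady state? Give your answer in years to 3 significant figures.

τ = M₀/F₀ = 102000/911 = 112.0 yr.
The remaining gap fraction is e^(−t/τ); 96% covered ⇒ e^(−t/τ) = 0.0400.
t = −τ ln(0.0400) = 112.0 × 3.219 = 360.4 yr.

360 yr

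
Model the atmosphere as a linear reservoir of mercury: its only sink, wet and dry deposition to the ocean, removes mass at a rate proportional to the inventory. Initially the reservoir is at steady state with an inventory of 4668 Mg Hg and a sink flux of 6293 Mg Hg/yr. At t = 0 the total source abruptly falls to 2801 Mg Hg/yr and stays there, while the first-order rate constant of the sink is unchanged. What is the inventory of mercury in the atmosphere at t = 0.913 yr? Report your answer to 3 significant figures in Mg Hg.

τ = M₀/F₀ = 4668/6293 = 0.7418 yr; rate constant k = 1/τ.
New steady state M_∞ = F₁/k = F₁·τ = 2801 × 0.7418 = 2077.7 Mg Hg.
M(t) = M_∞ + (M₀ − M_∞)·e^(−t/τ); t/τ = 0.913/0.7418 = 1.231, so e^(−t/τ) = 0.2921.
M(t) = 2077.7 + 2590 × 0.2921 = 2834.2 Mg Hg.

2830 Mg Hg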